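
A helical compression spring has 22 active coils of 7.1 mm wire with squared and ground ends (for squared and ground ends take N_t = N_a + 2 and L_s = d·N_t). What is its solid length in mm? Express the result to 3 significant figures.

squared and ground ends: N_t = N_a + 2 = 22 + 2 = 24
L_s = d·N_t = 7.1 × 24 = 170.4 mm

170 mm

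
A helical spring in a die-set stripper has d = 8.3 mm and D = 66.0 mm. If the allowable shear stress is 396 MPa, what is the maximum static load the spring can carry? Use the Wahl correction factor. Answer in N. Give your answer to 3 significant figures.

C = D/d = 66.0/8.3 = 7.9518
K_W = (4C−1)/(4C−4) + 0.615/C = 30.807/27.807 + 0.0773 = 1.1852
τ_max = K·8FD/(πd³) → F_max = τ_allow·πd³/(8DK)
F_max = 396·π·8.3³/(8·66.0·1.1852) = 7.1134e+05/625.8 = 1136.7 N

1140 N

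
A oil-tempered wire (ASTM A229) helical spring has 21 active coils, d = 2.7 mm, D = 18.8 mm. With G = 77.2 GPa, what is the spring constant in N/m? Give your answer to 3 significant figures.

3680 N/m

k = Gd⁴/(8D³N_a) = (77.2×10³ × 2.7⁴) / (8 × 18.8³ × 21)
  = 4.10272e+06 / 1.1163e+06 = 3.6753 N/mm = 3675.3 N/m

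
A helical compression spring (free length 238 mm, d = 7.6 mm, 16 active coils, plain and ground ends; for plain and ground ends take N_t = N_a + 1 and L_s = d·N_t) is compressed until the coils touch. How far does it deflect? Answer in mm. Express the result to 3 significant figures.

109 mm

N_t = 17; L_s = 7.6·17 = 129.2 mm
δ_solid = L₀ − L_s = 238 − 129.2 = 108.8 mm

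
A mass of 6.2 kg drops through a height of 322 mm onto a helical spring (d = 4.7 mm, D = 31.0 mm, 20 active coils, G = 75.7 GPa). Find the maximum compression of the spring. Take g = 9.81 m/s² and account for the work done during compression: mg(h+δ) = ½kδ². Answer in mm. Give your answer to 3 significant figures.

k = Gd⁴/(8D³N_a) = (75.7×10³)(4.7⁴)/(8·31.0³·20) = 7.7497 N/mm
W = mg = 6.2 × 9.81 = 60.822 N
½kδ² − Wδ − Wh = 0 → δ = (W + √(W² + 2kWh))/k
δ = (60.822 + √(3699.3 + 303549))/7.7497 = (60.822 + 554.3)/7.7497 = 79.374 mm

79.4 mm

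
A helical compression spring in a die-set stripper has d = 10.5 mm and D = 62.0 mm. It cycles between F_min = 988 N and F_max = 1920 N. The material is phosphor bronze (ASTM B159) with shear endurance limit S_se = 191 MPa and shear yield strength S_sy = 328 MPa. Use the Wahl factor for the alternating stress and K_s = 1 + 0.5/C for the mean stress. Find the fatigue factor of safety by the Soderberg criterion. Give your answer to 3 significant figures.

C = D/d = 62.0/10.5 = 5.9048; K_W = (4C−1)/(4C−4)+0.615/C = 1.2571; K_s = 1+0.5/C = 1.0847
F_a = (F_max−F_min)/2 = 466 N; F_m = (F_max+F_min)/2 = 1454 N
τ_a = K_W·8F_aD/(πd³) = 1.2571 × 63.555 = 79.893 MPa
τ_m = K_s·8F_mD/(πd³) = 1.0847 × 198.3 = 215.09 MPa
Soderberg: 1/n_f = τ_a/S_se + τ_m/S_sy = 79.893/191 + 215.09/328 = 0.41829 + 0.65578 = 1.0741
n_f = 1/1.0741 = 0.931

0.931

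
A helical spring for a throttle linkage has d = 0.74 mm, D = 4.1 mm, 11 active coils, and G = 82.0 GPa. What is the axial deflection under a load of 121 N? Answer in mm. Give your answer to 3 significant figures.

k = Gd⁴/(8D³N_a) = (82.0×10³)(0.74⁴)/(8·4.1³·11) = 4.0542 N/mm
δ = F/k = 121 / 4.0542 = 29.846 mm

29.8 mm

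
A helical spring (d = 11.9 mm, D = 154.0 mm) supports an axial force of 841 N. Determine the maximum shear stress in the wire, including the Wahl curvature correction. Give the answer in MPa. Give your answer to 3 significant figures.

217 MPa

Spring index C = D/d = 154.0/11.9 = 12.9412
K_W = (4C−1)/(4C−4) + 0.615/C = 50.765/47.765 + 0.0475 = 1.1103
τ₀ = 8FD/(πd³) = 8·841·154.0/(π·11.9³) = 1.03611e+06/5294.1 = 195.71 MPa
τ_max = K·τ₀ = 1.1103 × 195.71 = 217.3 MPa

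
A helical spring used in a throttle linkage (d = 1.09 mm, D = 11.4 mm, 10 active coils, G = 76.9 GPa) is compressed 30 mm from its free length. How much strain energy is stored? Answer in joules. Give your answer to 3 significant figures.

k = Gd⁴/(8D³N_a) = (76.9×10³)(1.09⁴)/(8·11.4³·10) = 0.91586 N/mm
U = ½kδ² = 0.5 × 0.91586 × 30² = 412.14 N·mm = 0.41214 J

0.412 J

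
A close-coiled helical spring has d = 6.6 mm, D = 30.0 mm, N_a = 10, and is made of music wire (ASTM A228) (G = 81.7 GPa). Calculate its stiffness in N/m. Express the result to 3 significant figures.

k = Gd⁴/(8D³N_a) = (81.7×10³ × 6.6⁴) / (8 × 30.0³ × 10)
  = 1.55024e+08 / 2.16e+06 = 71.77 N/mm = 71770 N/m

71800 N/m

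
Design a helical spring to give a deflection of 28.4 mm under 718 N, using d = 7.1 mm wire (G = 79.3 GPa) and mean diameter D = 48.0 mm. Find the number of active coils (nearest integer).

Required rate k = F/δ = 718/28.4 = 25.282 N/mm
N_a = Gd⁴/(8D³k) = (79.3×10³ × 7.1⁴)/(8 × 48.0³ × 25.282)
    = 2.01515e+08 / 2.23676e+07 = 9.009 → 9 coils

9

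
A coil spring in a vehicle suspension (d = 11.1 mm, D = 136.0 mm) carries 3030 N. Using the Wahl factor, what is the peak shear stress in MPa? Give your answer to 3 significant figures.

Spring index C = D/d = 136.0/11.1 = 12.2523
K_W = (4C−1)/(4C−4) + 0.615/C = 48.009/45.009 + 0.0502 = 1.1168
τ₀ = 8FD/(πd³) = 8·3030·136.0/(π·11.1³) = 3.29664e+06/4296.5 = 767.28 MPa
τ_max = K·τ₀ = 1.1168 × 767.28 = 856.93 MPa

857 MPa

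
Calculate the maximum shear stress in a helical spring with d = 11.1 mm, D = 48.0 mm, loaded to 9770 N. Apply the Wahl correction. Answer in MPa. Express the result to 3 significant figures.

Spring index C = D/d = 48.0/11.1 = 4.3243
K_W = (4C−1)/(4C−4) + 0.615/C = 16.297/13.297 + 0.1422 = 1.3678
τ₀ = 8FD/(πd³) = 8·9770·48.0/(π·11.1³) = 3.75168e+06/4296.5 = 873.19 MPa
τ_max = K·τ₀ = 1.3678 × 873.19 = 1194.4 MPa

1190 MPa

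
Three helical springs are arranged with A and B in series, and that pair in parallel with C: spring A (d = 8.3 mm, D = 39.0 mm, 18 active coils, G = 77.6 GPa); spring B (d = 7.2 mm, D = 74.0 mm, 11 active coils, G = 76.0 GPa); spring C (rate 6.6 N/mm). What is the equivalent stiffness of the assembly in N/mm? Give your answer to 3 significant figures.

11.7 N/mm

k_A = Gd⁴/(8D³N_a) = (77.6×10³)(8.3⁴)/(8·39.0³·18) = 43.114 N/mm
k_B = Gd⁴/(8D³N_a) = (76.0×10³)(7.2⁴)/(8·74.0³·11) = 5.7275 N/mm
Springs A,B series: k_AB = 1/(1/43.114+1/5.7275) = 5.0559 N/mm; parallel with C: k_eq = 5.0559+6.6 = 11.656 N/mm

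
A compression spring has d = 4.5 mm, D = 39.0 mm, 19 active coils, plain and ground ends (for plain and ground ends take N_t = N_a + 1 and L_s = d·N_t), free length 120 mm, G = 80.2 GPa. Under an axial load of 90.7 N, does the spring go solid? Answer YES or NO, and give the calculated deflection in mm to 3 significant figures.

k = Gd⁴/(8D³N_a) = (80.2×10³)(4.5⁴)/(8·39.0³·19) = 3.6474 N/mm
N_t = 20; L_s = 4.5·20 = 90 mm; δ_solid = L₀ − L_s = 120 − 90 = 30 mm
δ = F/k = 90.7/3.6474 = 24.867 mm
δ < δ_solid → spring does not go solid

NO, δ = 24.9 mm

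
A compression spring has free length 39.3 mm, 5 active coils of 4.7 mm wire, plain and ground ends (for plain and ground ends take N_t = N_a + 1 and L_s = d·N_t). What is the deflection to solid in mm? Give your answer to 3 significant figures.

N_t = 6; L_s = 4.7·6 = 28.2 mm
δ_solid = L₀ − L_s = 39.3 − 28.2 = 11.1 mm

11.1 mm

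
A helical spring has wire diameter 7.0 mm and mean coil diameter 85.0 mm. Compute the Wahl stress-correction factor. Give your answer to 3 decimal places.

1.118

C = D/d = 85.0/7.0 = 12.1429
K_W = (4C−1)/(4C−4) + 0.615/C = 47.571/44.571 + 0.0506 = 1.1180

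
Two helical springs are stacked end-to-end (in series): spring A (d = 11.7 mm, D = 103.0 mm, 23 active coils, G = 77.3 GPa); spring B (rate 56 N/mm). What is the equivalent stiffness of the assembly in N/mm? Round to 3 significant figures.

6.38 N/mm

k_A = Gd⁴/(8D³N_a) = (77.3×10³)(11.7⁴)/(8·103.0³·23) = 7.2043 N/mm
Series: 1/k_eq = 1/7.2043 + 1/56 = 0.15666; k_eq = 6.3831 N/mm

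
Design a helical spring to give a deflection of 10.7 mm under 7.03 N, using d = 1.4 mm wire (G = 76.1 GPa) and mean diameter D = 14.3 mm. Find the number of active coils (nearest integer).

19

Required rate k = F/δ = 7.03/10.7 = 0.65701 N/mm
N_a = Gd⁴/(8D³k) = (76.1×10³ × 1.4⁴)/(8 × 14.3³ × 0.65701)
    = 292346 / 15369.9 = 19.02 → 19 coils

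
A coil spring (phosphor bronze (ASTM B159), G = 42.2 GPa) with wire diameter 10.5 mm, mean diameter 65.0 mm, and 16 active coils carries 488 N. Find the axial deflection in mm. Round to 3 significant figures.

k = Gd⁴/(8D³N_a) = (42.2×10³)(10.5⁴)/(8·65.0³·16) = 14.592 N/mm
δ = F/k = 488 / 14.592 = 33.443 mm

33.4 mm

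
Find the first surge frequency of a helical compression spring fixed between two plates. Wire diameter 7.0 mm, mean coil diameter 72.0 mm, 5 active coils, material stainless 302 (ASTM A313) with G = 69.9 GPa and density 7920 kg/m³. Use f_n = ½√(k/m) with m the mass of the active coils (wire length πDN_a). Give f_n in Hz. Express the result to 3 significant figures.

90.3 Hz

k = Gd⁴/(8D³N_a) = (69.9×10³)(7.0⁴)/(8·72.0³·5) = 11.241 N/mm = 11241 N/m
Wire length L = πDN_a = π·72.0·5 = 1131 mm
m = ρ·(πd²/4)·L = 7920 × 38.485×10⁻⁶ m² × 1.131 m = 0.34472 kg
f_n = ½√(k/m) = 0.5·√(11241/0.34472) = 0.5·√(32610) = 90.291 Hz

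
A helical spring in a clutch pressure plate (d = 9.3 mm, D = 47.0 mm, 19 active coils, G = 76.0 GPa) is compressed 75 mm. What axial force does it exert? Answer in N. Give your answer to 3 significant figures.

2700 N

k = Gd⁴/(8D³N_a) = (76.0×10³)(9.3⁴)/(8·47.0³·19) = 36.025 N/mm
F = k·δ = 36.025 × 75 = 2701.9 N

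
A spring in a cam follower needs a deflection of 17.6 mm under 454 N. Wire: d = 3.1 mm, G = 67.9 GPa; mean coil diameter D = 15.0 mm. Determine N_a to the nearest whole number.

9

Required rate k = F/δ = 454/17.6 = 25.795 N/mm
N_a = Gd⁴/(8D³k) = (67.9×10³ × 3.1⁴)/(8 × 15.0³ × 25.795)
    = 6.27071e+06 / 696477 = 9.003 → 9 coils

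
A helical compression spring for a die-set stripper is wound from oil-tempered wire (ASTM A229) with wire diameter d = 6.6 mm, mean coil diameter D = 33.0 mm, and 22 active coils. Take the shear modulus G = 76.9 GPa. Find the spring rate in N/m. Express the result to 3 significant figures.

k = Gd⁴/(8D³N_a) = (76.9×10³ × 6.6⁴) / (8 × 33.0³ × 22)
  = 1.45916e+08 / 6.32491e+06 = 23.07 N/mm = 23070 N/m

23100 N/m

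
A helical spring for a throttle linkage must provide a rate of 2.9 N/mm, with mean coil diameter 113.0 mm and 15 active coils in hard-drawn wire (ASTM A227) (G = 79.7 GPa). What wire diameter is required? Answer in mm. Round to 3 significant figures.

8.91 mm

d = (8D³N_a·k / G)^(1/4) = (8·113.0³·15·2.9 / (79.7×10³))^0.25
  = (6300.2)^0.25 = 8.9092 mm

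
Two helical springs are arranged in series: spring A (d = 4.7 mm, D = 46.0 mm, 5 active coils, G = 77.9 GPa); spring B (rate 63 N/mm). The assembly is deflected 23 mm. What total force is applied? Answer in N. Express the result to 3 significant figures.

k_A = Gd⁴/(8D³N_a) = (77.9×10³)(4.7⁴)/(8·46.0³·5) = 9.7633 N/mm
Series: 1/k_eq = 1/9.7633 + 1/63 = 0.1183; k_eq = 8.4533 N/mm
F = k_eq·δ = 8.4533·23 = 194.42 N

194 N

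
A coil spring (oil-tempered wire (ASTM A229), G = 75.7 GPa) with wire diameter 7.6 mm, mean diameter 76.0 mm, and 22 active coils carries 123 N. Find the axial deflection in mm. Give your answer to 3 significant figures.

37.6 mm

k = Gd⁴/(8D³N_a) = (75.7×10³)(7.6⁴)/(8·76.0³·22) = 3.2689 N/mm
δ = F/k = 123 / 3.2689 = 37.628 mm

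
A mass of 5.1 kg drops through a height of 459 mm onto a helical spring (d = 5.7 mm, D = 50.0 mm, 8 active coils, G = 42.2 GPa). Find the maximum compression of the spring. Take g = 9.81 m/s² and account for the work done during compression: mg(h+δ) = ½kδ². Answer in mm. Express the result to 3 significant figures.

k = Gd⁴/(8D³N_a) = (42.2×10³)(5.7⁴)/(8·50.0³·8) = 5.5683 N/mm
W = mg = 5.1 × 9.81 = 50.031 N
½kδ² − Wδ − Wh = 0 → δ = (W + √(W² + 2kWh))/k
δ = (50.031 + √(2503.1 + 255743))/5.5683 = (50.031 + 508.18)/5.5683 = 100.25 mm

100 mm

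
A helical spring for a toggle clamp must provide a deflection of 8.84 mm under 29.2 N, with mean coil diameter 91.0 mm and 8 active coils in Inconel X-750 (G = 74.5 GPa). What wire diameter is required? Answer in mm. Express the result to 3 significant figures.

Required rate k = F/δ = 29.2/8.84 = 3.3032 N/mm
d = (8D³N_a·k / G)^(1/4) = (8·91.0³·8·3.3032 / (74.5×10³))^0.25
  = (2138.3)^0.25 = 6.8002 mm

6.80 mm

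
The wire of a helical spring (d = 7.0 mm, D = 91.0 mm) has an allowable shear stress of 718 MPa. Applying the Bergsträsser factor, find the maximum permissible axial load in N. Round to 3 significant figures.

C = D/d = 91.0/7.0 = 13.0000
K_B = (4C+2)/(4C−3) = 54.000/49.000 = 1.1020
τ_max = K·8FD/(πd³) → F_max = τ_allow·πd³/(8DK)
F_max = 718·π·7.0³/(8·91.0·1.1020) = 7.7369e+05/802.29 = 964.36 N

964 N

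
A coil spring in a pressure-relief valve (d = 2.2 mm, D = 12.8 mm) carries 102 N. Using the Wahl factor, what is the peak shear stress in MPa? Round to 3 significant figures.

394 MPa

Spring index C = D/d = 12.8/2.2 = 5.8182
K_W = (4C−1)/(4C−4) + 0.615/C = 22.273/19.273 + 0.1057 = 1.2614
τ₀ = 8FD/(πd³) = 8·102·12.8/(π·2.2³) = 10444.8/33.452 = 312.24 MPa
τ_max = K·τ₀ = 1.2614 × 312.24 = 393.84 MPa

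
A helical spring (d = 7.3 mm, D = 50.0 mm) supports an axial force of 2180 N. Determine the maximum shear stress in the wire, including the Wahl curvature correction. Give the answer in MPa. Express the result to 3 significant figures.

Spring index C = D/d = 50.0/7.3 = 6.8493
K_W = (4C−1)/(4C−4) + 0.615/C = 26.397/23.397 + 0.0898 = 1.2180
τ₀ = 8FD/(πd³) = 8·2180·50.0/(π·7.3³) = 872000/1222.1 = 713.51 MPa
τ_max = K·τ₀ = 1.2180 × 713.51 = 869.06 MPa

869 MPa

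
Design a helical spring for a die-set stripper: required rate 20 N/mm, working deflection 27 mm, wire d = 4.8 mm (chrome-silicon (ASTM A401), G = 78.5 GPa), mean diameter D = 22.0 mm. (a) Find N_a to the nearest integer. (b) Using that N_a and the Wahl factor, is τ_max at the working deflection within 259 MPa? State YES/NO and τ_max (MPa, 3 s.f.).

(a) 24 coils; (b) NO, τ_max = 375 MPa

N_a = Gd⁴/(8D³k) = (78.5×10³)(4.8⁴)/(8·22.0³·20) = 24.46 → N_a = 24
Actual rate k = Gd⁴/(8D³·24) = 20.383 N/mm
Working load F = kδ = 20.383·27 = 550.34 N
C = 22.0/4.8 = 4.5833; K_W = (4C−1)/(4C−4)+0.615/C = 1.3435
τ_max = K_W·8FD/(πd³) = 1.3435·278.78 = 374.54 MPa
τ_max > 259 MPa → exceeds allowable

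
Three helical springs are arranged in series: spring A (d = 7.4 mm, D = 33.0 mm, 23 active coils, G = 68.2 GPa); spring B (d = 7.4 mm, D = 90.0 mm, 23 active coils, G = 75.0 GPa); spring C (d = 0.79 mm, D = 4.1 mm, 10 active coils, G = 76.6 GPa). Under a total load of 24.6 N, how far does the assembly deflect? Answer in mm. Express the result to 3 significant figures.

20.0 mm

k_A = Gd⁴/(8D³N_a) = (68.2×10³)(7.4⁴)/(8·33.0³·23) = 30.928 N/mm
k_B = Gd⁴/(8D³N_a) = (75.0×10³)(7.4⁴)/(8·90.0³·23) = 1.6767 N/mm
k_C = Gd⁴/(8D³N_a) = (76.6×10³)(0.79⁴)/(8·4.1³·10) = 5.4112 N/mm
Series: 1/k_eq = 1/30.928 + 1/1.6767 + 1/5.4112 = 0.81356; k_eq = 1.2292 N/mm
δ = F/k_eq = 24.6/1.2292 = 20.014 mm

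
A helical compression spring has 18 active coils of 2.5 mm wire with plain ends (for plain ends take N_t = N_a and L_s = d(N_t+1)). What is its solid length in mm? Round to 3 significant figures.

plain ends: N_t = N_a = 18
L_s = d·(N_t+1) = 2.5 × 19 = 47.5 mm

47.5 mm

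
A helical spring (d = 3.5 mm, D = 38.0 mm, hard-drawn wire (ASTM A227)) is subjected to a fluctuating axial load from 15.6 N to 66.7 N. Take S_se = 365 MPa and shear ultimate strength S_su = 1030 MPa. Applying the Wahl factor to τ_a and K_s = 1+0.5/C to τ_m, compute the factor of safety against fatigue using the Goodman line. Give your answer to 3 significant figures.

3.66

C = D/d = 38.0/3.5 = 10.8571; K_W = (4C−1)/(4C−4)+0.615/C = 1.1327; K_s = 1+0.5/C = 1.0461
F_a = (F_max−F_min)/2 = 25.55 N; F_m = (F_max+F_min)/2 = 41.15 N
τ_a = K_W·8F_aD/(πd³) = 1.1327 × 57.665 = 65.319 MPa
τ_m = K_s·8F_mD/(πd³) = 1.0461 × 92.873 = 97.15 MPa
Goodman: 1/n_f = τ_a/S_se + τ_m/S_su = 65.319/365 + 97.15/1030 = 0.17896 + 0.09432 = 0.27328
n_f = 1/0.27328 = 3.659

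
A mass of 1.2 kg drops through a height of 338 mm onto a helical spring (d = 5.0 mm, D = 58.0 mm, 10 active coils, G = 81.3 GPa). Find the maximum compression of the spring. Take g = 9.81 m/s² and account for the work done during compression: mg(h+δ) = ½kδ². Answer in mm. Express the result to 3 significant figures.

k = Gd⁴/(8D³N_a) = (81.3×10³)(5.0⁴)/(8·58.0³·10) = 3.2553 N/mm
W = mg = 1.2 × 9.81 = 11.772 N
½kδ² − Wδ − Wh = 0 → δ = (W + √(W² + 2kWh))/k
δ = (11.772 + √(138.58 + 25905.6))/3.2553 = (11.772 + 161.38)/3.2553 = 53.191 mm

53.2 mm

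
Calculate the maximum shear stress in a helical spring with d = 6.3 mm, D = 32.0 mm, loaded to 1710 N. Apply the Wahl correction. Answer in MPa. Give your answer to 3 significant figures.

Spring index C = D/d = 32.0/6.3 = 5.0794
K_W = (4C−1)/(4C−4) + 0.615/C = 19.317/16.317 + 0.1211 = 1.3049
τ₀ = 8FD/(πd³) = 8·1710·32.0/(π·6.3³) = 437760/785.55 = 557.27 MPa
τ_max = K·τ₀ = 1.3049 × 557.27 = 727.2 MPa

727 MPa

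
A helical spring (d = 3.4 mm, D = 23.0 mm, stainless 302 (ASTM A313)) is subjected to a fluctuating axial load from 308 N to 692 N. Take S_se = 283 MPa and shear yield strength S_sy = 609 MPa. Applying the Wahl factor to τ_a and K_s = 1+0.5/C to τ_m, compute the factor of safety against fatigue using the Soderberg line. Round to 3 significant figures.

0.392

C = D/d = 23.0/3.4 = 6.7647; K_W = (4C−1)/(4C−4)+0.615/C = 1.2210; K_s = 1+0.5/C = 1.0739
F_a = (F_max−F_min)/2 = 192 N; F_m = (F_max+F_min)/2 = 500 N
τ_a = K_W·8F_aD/(πd³) = 1.2210 × 286.11 = 349.34 MPa
τ_m = K_s·8F_mD/(πd³) = 1.0739 × 745.08 = 800.15 MPa
Soderberg: 1/n_f = τ_a/S_se + τ_m/S_sy = 349.34/283 + 800.15/609 = 1.23443 + 1.31387 = 2.5483
n_f = 1/2.5483 = 0.3924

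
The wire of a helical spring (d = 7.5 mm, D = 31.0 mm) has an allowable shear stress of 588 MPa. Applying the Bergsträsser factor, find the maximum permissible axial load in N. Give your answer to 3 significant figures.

C = D/d = 31.0/7.5 = 4.1333
K_B = (4C+2)/(4C−3) = 18.533/13.533 = 1.3695
τ_max = K·8FD/(πd³) → F_max = τ_allow·πd³/(8DK)
F_max = 588·π·7.5³/(8·31.0·1.3695) = 7.7931e+05/339.63 = 2294.6 N

2290 N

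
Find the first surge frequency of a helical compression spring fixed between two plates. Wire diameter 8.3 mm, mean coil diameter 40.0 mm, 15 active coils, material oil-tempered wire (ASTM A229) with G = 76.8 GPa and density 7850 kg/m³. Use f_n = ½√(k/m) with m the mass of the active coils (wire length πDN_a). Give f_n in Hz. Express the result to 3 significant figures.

k = Gd⁴/(8D³N_a) = (76.8×10³)(8.3⁴)/(8·40.0³·15) = 47.458 N/mm = 47458 N/m
Wire length L = πDN_a = π·40.0·15 = 1885 mm
m = ρ·(πd²/4)·L = 7850 × 54.106×10⁻⁶ m² × 1.885 m = 0.8006 kg
f_n = ½√(k/m) = 0.5·√(47458/0.8006) = 0.5·√(59278) = 121.74 Hz

122 Hz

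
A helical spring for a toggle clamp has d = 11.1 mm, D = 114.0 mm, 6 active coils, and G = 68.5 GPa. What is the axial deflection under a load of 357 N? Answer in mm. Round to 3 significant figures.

k = Gd⁴/(8D³N_a) = (68.5×10³)(11.1⁴)/(8·114.0³·6) = 14.623 N/mm
δ = F/k = 357 / 14.623 = 24.414 mm

24.4 mm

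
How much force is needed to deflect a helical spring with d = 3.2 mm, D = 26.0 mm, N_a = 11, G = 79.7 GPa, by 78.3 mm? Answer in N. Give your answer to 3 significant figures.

423 N

k = Gd⁴/(8D³N_a) = (79.7×10³)(3.2⁴)/(8·26.0³·11) = 5.4033 N/mm
F = k·δ = 5.4033 × 78.3 = 423.07 N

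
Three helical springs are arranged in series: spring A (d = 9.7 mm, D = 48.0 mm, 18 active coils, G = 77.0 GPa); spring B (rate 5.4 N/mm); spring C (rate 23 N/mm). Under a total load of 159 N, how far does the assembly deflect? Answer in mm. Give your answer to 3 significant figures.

k_A = Gd⁴/(8D³N_a) = (77.0×10³)(9.7⁴)/(8·48.0³·18) = 42.805 N/mm
Series: 1/k_eq = 1/42.805 + 1/5.4 + 1/23 = 0.25203; k_eq = 3.9679 N/mm
δ = F/k_eq = 159/3.9679 = 40.072 mm

40.1 mm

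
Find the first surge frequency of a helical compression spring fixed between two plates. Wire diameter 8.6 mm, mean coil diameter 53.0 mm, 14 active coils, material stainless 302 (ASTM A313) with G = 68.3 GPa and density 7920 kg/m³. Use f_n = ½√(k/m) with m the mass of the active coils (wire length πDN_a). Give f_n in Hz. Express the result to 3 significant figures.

k = Gd⁴/(8D³N_a) = (68.3×10³)(8.6⁴)/(8·53.0³·14) = 22.406 N/mm = 22406 N/m
Wire length L = πDN_a = π·53.0·14 = 2331.1 mm
m = ρ·(πd²/4)·L = 7920 × 58.088×10⁻⁶ m² × 2.3311 m = 1.0724 kg
f_n = ½√(k/m) = 0.5·√(22406/1.0724) = 0.5·√(20893) = 72.272 Hz

72.3 Hz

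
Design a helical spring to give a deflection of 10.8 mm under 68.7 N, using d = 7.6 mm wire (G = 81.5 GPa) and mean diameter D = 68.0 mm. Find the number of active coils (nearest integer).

17

Required rate k = F/δ = 68.7/10.8 = 6.3611 N/mm
N_a = Gd⁴/(8D³k) = (81.5×10³ × 7.6⁴)/(8 × 68.0³ × 6.3611)
    = 2.71902e+08 / 1.60011e+07 = 16.99 → 17 coils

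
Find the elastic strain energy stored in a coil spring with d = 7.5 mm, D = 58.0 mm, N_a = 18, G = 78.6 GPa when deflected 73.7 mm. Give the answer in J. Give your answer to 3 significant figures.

24.0 J

k = Gd⁴/(8D³N_a) = (78.6×10³)(7.5⁴)/(8·58.0³·18) = 8.8516 N/mm
U = ½kδ² = 0.5 × 8.8516 × 73.7² = 24040 N·mm = 24.04 J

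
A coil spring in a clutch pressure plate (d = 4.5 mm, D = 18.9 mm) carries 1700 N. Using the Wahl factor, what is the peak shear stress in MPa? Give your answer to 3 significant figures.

Spring index C = D/d = 18.9/4.5 = 4.2000
K_W = (4C−1)/(4C−4) + 0.615/C = 15.800/12.800 + 0.1464 = 1.3808
τ₀ = 8FD/(πd³) = 8·1700·18.9/(π·4.5³) = 257040/286.28 = 897.87 MPa
τ_max = K·τ₀ = 1.3808 × 897.87 = 1239.8 MPa

1240 MPa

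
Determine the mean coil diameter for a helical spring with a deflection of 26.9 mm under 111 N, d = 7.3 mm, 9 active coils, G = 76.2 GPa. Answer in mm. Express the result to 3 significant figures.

90.0 mm

Required rate k = F/δ = 111/26.9 = 4.1264 N/mm
D = (Gd⁴/(8N_a·k))^(1/3) = (76.2×10³·7.3⁴/(8·9·4.1264))^(1/3)
  = (728355)^(1/3) = 89.9735 mm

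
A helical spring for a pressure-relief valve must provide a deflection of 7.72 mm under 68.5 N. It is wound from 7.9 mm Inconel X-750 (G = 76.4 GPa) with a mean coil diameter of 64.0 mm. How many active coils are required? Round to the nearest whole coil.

Required rate k = F/δ = 68.5/7.72 = 8.8731 N/mm
N_a = Gd⁴/(8D³k) = (76.4×10³ × 7.9⁴)/(8 × 64.0³ × 8.8731)
    = 2.97579e+08 / 1.86081e+07 = 15.99 → 16 coils

16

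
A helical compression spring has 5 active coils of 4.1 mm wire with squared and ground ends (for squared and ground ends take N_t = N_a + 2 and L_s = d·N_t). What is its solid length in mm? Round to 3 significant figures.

28.7 mm

squared and ground ends: N_t = N_a + 2 = 5 + 2 = 7
L_s = d·N_t = 4.1 × 7 = 28.7 mm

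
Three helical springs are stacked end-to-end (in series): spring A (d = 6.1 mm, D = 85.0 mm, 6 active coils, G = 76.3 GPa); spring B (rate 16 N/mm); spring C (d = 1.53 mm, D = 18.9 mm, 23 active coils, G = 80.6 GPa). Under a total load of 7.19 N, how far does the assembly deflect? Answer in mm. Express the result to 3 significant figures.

22.7 mm

k_A = Gd⁴/(8D³N_a) = (76.3×10³)(6.1⁴)/(8·85.0³·6) = 3.5838 N/mm
k_C = Gd⁴/(8D³N_a) = (80.6×10³)(1.53⁴)/(8·18.9³·23) = 0.35555 N/mm
Series: 1/k_eq = 1/3.5838 + 1/16 + 1/0.35555 = 3.1541; k_eq = 0.31705 N/mm
δ = F/k_eq = 7.19/0.31705 = 22.678 mm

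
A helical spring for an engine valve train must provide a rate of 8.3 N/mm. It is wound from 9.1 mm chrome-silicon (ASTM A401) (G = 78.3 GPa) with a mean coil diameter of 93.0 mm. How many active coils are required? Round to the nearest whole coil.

10

N_a = Gd⁴/(8D³k) = (78.3×10³ × 9.1⁴)/(8 × 93.0³ × 8.3)
    = 5.36942e+08 / 5.34093e+07 = 10.05 → 10 coils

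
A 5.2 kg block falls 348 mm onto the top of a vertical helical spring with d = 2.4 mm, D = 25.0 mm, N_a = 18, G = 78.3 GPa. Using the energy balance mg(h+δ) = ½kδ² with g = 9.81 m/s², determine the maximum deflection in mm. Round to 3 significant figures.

k = Gd⁴/(8D³N_a) = (78.3×10³)(2.4⁴)/(8·25.0³·18) = 1.1546 N/mm
W = mg = 5.2 × 9.81 = 51.012 N
½kδ² − Wδ − Wh = 0 → δ = (W + √(W² + 2kWh))/k
δ = (51.012 + √(2602.2 + 40992.6))/1.1546 = (51.012 + 208.79)/1.1546 = 225.02 mm

225 mm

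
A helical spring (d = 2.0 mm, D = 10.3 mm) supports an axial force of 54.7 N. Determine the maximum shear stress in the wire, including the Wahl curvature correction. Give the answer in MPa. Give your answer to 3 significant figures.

Spring index C = D/d = 10.3/2.0 = 5.1500
K_W = (4C−1)/(4C−4) + 0.615/C = 19.600/16.600 + 0.1194 = 1.3001
τ₀ = 8FD/(πd³) = 8·54.7·10.3/(π·2.0³) = 4507.28/25.133 = 179.34 MPa
τ_max = K·τ₀ = 1.3001 × 179.34 = 233.17 MPa

233 MPa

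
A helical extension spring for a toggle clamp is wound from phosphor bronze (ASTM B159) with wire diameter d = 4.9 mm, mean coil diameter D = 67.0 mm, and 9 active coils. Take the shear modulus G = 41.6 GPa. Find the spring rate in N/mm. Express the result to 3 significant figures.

k = Gd⁴/(8D³N_a) = (41.6×10³ × 4.9⁴) / (8 × 67.0³ × 9)
  = 2.39816e+07 / 2.16549e+07 = 1.1074 N/mm

1.11 N/mm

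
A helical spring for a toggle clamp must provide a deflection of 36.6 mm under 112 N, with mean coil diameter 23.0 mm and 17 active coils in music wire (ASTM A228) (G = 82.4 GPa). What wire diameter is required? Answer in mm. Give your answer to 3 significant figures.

Required rate k = F/δ = 112/36.6 = 3.0601 N/mm
d = (8D³N_a·k / G)^(1/4) = (8·23.0³·17·3.0601 / (82.4×10³))^0.25
  = (61.451)^0.25 = 2.7998 mm

2.80 mm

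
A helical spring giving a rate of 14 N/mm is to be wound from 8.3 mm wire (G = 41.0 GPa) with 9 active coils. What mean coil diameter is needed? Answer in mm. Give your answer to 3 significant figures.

57.8 mm

D = (Gd⁴/(8N_a·k))^(1/3) = (41.0×10³·8.3⁴/(8·9·14))^(1/3)
  = (193035)^(1/3) = 57.7934 mm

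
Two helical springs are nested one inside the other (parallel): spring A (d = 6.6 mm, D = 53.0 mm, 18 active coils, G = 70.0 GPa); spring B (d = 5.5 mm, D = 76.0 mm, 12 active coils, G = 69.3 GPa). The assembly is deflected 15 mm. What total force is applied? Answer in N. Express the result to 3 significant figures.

k_A = Gd⁴/(8D³N_a) = (70.0×10³)(6.6⁴)/(8·53.0³·18) = 6.1956 N/mm
k_B = Gd⁴/(8D³N_a) = (69.3×10³)(5.5⁴)/(8·76.0³·12) = 1.5048 N/mm
Parallel: k_eq = 6.1956 + 1.5048 = 7.7004 N/mm
F = k_eq·δ = 7.7004·15 = 115.51 N

116 N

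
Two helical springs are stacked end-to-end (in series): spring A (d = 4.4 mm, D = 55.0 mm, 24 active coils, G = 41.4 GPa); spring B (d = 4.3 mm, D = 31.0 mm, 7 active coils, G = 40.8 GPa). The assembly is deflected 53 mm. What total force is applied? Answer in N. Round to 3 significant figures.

k_A = Gd⁴/(8D³N_a) = (41.4×10³)(4.4⁴)/(8·55.0³·24) = 0.48576 N/mm
k_B = Gd⁴/(8D³N_a) = (40.8×10³)(4.3⁴)/(8·31.0³·7) = 8.3611 N/mm
Series: 1/k_eq = 1/0.48576 + 1/8.3611 = 2.1782; k_eq = 0.45909 N/mm
F = k_eq·δ = 0.45909·53 = 24.332 N

24.3 N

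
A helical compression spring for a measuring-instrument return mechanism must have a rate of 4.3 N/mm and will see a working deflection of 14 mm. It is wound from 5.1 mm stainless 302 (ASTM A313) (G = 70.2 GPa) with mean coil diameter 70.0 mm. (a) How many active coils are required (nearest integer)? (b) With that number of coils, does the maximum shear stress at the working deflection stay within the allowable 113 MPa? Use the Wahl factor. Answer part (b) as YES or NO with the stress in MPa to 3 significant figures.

(a) 4 coils; (b) YES, τ_max = 89.8 MPa

N_a = Gd⁴/(8D³k) = (70.2×10³)(5.1⁴)/(8·70.0³·4.3) = 4.025 → N_a = 4
Actual rate k = Gd⁴/(8D³·4) = 4.3269 N/mm
Working load F = kδ = 4.3269·14 = 60.576 N
C = 70.0/5.1 = 13.7255; K_W = (4C−1)/(4C−4)+0.615/C = 1.1037
τ_max = K_W·8FD/(πd³) = 1.1037·81.401 = 89.846 MPa
τ_max ≤ 113 MPa → acceptable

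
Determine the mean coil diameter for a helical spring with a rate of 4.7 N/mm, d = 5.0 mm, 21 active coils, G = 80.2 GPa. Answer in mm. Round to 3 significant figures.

39.9 mm

D = (Gd⁴/(8N_a·k))^(1/3) = (80.2×10³·5.0⁴/(8·21·4.7))^(1/3)
  = (63481.5)^(1/3) = 39.8917 mm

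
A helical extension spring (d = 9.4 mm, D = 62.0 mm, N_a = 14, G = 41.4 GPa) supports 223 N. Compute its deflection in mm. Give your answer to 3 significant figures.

k = Gd⁴/(8D³N_a) = (41.4×10³)(9.4⁴)/(8·62.0³·14) = 12.109 N/mm
δ = F/k = 223 / 12.109 = 18.416 mm

18.4 mm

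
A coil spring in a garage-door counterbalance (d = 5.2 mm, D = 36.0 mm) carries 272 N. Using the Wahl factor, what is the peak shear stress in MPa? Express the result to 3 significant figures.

216 MPa

Spring index C = D/d = 36.0/5.2 = 6.9231
K_W = (4C−1)/(4C−4) + 0.615/C = 26.692/23.692 + 0.0888 = 1.2155
τ₀ = 8FD/(πd³) = 8·272·36.0/(π·5.2³) = 78336/441.73 = 177.34 MPa
τ_max = K·τ₀ = 1.2155 × 177.34 = 215.55 MPa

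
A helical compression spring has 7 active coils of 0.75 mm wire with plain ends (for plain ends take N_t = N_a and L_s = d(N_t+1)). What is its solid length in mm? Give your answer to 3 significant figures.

plain ends: N_t = N_a = 7
L_s = d·(N_t+1) = 0.75 × 8 = 6 mm

6.00 mm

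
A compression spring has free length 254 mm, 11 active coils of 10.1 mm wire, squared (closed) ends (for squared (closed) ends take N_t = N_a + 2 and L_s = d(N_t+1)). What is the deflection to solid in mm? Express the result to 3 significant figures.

N_t = 13; L_s = 10.1·14 = 141.4 mm
δ_solid = L₀ − L_s = 254 − 141.4 = 112.6 mm

113 mm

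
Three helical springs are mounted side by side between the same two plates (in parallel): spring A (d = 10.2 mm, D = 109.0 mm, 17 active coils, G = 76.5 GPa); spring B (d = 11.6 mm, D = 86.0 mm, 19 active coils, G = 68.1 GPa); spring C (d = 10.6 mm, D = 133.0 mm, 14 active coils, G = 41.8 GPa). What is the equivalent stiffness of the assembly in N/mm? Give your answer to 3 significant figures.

k_A = Gd⁴/(8D³N_a) = (76.5×10³)(10.2⁴)/(8·109.0³·17) = 4.7016 N/mm
k_B = Gd⁴/(8D³N_a) = (68.1×10³)(11.6⁴)/(8·86.0³·19) = 12.754 N/mm
k_C = Gd⁴/(8D³N_a) = (41.8×10³)(10.6⁴)/(8·133.0³·14) = 2.0028 N/mm
Parallel: k_eq = 4.7016 + 12.754 + 2.0028 = 19.458 N/mm

19.5 N/mm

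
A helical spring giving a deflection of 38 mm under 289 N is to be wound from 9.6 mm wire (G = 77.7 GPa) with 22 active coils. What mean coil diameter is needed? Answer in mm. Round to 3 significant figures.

79.0 mm

Required rate k = F/δ = 289/38 = 7.6053 N/mm
D = (Gd⁴/(8N_a·k))^(1/3) = (77.7×10³·9.6⁴/(8·22·7.6053))^(1/3)
  = (493036)^(1/3) = 78.9999 mm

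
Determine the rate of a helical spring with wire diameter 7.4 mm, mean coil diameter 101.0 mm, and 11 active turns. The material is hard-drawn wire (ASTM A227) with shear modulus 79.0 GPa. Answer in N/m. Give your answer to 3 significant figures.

2610 N/m

k = Gd⁴/(8D³N_a) = (79.0×10³ × 7.4⁴) / (8 × 101.0³ × 11)
  = 2.36894e+08 / 9.06665e+07 = 2.6128 N/mm = 2612.8 N/m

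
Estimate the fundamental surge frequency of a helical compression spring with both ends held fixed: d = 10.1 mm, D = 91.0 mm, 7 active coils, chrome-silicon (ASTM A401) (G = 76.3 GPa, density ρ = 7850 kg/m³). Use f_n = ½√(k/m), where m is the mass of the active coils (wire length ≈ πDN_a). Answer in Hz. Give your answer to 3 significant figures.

k = Gd⁴/(8D³N_a) = (76.3×10³)(10.1⁴)/(8·91.0³·7) = 18.815 N/mm = 18815 N/m
Wire length L = πDN_a = π·91.0·7 = 2001.2 mm
m = ρ·(πd²/4)·L = 7850 × 80.118×10⁻⁶ m² × 2.0012 m = 1.2586 kg
f_n = ½√(k/m) = 0.5·√(18815/1.2586) = 0.5·√(14949) = 61.133 Hz

61.1 Hz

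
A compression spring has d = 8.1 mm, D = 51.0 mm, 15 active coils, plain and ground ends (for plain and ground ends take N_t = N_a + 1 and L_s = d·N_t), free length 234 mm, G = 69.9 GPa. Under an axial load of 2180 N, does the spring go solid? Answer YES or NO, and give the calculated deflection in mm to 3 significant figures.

YES, δ = 115 mm

k = Gd⁴/(8D³N_a) = (69.9×10³)(8.1⁴)/(8·51.0³·15) = 18.903 N/mm
N_t = 16; L_s = 8.1·16 = 129.6 mm; δ_solid = L₀ − L_s = 234 − 129.6 = 104.4 mm
δ = F/k = 2180/18.903 = 115.33 mm
δ ≥ δ_solid → spring goes solid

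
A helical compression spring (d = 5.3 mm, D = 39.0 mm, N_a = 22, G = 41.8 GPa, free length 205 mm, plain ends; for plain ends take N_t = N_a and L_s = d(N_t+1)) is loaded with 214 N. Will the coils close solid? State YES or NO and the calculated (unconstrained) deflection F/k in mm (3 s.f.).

NO, δ = 67.7 mm

k = Gd⁴/(8D³N_a) = (41.8×10³)(5.3⁴)/(8·39.0³·22) = 3.1592 N/mm
N_t = 22; L_s = 5.3·23 = 121.9 mm; δ_solid = L₀ − L_s = 205 − 121.9 = 83.1 mm
δ = F/k = 214/3.1592 = 67.739 mm
δ < δ_solid → spring does not go solid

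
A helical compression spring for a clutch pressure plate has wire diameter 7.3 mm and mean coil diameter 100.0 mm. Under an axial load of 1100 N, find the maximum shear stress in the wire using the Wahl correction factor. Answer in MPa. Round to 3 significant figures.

Spring index C = D/d = 100.0/7.3 = 13.6986
K_W = (4C−1)/(4C−4) + 0.615/C = 53.795/50.795 + 0.0449 = 1.1040
τ₀ = 8FD/(πd³) = 8·1100·100.0/(π·7.3³) = 880000/1222.1 = 720.05 MPa
τ_max = K·τ₀ = 1.1040 × 720.05 = 794.91 MPa

795 MPa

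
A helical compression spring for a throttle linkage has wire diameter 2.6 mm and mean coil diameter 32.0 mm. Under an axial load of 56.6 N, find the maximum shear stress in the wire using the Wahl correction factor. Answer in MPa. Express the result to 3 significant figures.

293 MPa

Spring index C = D/d = 32.0/2.6 = 12.3077
K_W = (4C−1)/(4C−4) + 0.615/C = 48.231/45.231 + 0.0500 = 1.1163
τ₀ = 8FD/(πd³) = 8·56.6·32.0/(π·2.6³) = 14489.6/55.217 = 262.41 MPa
τ_max = K·τ₀ = 1.1163 × 262.41 = 292.93 MPa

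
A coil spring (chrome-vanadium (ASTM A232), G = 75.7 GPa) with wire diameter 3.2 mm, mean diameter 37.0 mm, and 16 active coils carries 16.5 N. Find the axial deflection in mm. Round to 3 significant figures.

k = Gd⁴/(8D³N_a) = (75.7×10³)(3.2⁴)/(8·37.0³·16) = 1.2243 N/mm
δ = F/k = 16.5 / 1.2243 = 13.477 mm

13.5 mm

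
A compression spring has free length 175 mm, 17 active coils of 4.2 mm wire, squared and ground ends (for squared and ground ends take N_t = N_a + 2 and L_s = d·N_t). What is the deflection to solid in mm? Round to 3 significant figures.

N_t = 19; L_s = 4.2·19 = 79.8 mm
δ_solid = L₀ − L_s = 175 − 79.8 = 95.2 mm

95.2 mm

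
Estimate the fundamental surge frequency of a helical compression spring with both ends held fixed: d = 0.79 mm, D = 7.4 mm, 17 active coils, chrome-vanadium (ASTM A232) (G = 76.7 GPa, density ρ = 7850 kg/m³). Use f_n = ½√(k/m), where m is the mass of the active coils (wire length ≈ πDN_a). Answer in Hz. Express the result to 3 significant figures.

299 Hz

k = Gd⁴/(8D³N_a) = (76.7×10³)(0.79⁴)/(8·7.4³·17) = 0.54209 N/mm = 542.09 N/m
Wire length L = πDN_a = π·7.4·17 = 395.21 mm
m = ρ·(πd²/4)·L = 7850 × 0.49017×10⁻⁶ m² × 0.39521 m = 0.0015207 kg
f_n = ½√(k/m) = 0.5·√(542.09/0.0015207) = 0.5·√(3.5647e+05) = 298.53 Hz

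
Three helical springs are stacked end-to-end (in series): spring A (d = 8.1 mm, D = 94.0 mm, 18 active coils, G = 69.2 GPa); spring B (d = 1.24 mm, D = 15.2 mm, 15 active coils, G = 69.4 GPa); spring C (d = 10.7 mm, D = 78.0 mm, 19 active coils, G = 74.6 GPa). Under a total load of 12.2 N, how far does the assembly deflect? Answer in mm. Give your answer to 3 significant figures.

k_A = Gd⁴/(8D³N_a) = (69.2×10³)(8.1⁴)/(8·94.0³·18) = 2.4906 N/mm
k_B = Gd⁴/(8D³N_a) = (69.4×10³)(1.24⁴)/(8·15.2³·15) = 0.38934 N/mm
k_C = Gd⁴/(8D³N_a) = (74.6×10³)(10.7⁴)/(8·78.0³·19) = 13.556 N/mm
Series: 1/k_eq = 1/2.4906 + 1/0.38934 + 1/13.556 = 3.0437; k_eq = 0.32855 N/mm
δ = F/k_eq = 12.2/0.32855 = 37.133 mm

37.1 mm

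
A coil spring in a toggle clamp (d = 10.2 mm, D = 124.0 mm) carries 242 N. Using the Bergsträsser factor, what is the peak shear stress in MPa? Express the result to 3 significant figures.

Spring index C = D/d = 124.0/10.2 = 12.1569
K_B = (4C+2)/(4C−3) = 50.627/45.627 = 1.1096
τ₀ = 8FD/(πd³) = 8·242·124.0/(π·10.2³) = 240064/3333.9 = 72.007 MPa
τ_max = K·τ₀ = 1.1096 × 72.007 = 79.898 MPa

79.9 MPa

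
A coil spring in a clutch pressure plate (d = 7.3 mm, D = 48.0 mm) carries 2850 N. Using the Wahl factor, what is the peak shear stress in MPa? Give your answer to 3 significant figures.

1100 MPa

Spring index C = D/d = 48.0/7.3 = 6.5753
K_W = (4C−1)/(4C−4) + 0.615/C = 25.301/22.301 + 0.0935 = 1.2281
τ₀ = 8FD/(πd³) = 8·2850·48.0/(π·7.3³) = 1.0944e+06/1222.1 = 895.48 MPa
τ_max = K·τ₀ = 1.2281 × 895.48 = 1099.7 MPa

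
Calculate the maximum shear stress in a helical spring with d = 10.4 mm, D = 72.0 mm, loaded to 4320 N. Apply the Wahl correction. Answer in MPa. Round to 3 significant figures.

856 MPa

Spring index C = D/d = 72.0/10.4 = 6.9231
K_W = (4C−1)/(4C−4) + 0.615/C = 26.692/23.692 + 0.0888 = 1.2155
τ₀ = 8FD/(πd³) = 8·4320·72.0/(π·10.4³) = 2.48832e+06/3533.9 = 704.14 MPa
τ_max = K·τ₀ = 1.2155 × 704.14 = 855.85 MPa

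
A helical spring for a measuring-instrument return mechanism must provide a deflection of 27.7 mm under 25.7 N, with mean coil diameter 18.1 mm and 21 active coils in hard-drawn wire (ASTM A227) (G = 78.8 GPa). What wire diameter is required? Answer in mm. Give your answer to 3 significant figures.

Required rate k = F/δ = 25.7/27.7 = 0.9278 N/mm
d = (8D³N_a·k / G)^(1/4) = (8·18.1³·21·0.9278 / (78.8×10³))^0.25
  = (11.729)^0.25 = 1.8506 mm

1.85 mm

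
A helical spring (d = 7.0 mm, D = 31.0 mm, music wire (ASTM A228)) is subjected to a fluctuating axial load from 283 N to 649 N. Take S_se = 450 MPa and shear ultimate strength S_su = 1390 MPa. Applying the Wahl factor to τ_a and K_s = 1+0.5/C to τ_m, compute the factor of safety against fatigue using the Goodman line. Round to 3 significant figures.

C = D/d = 31.0/7.0 = 4.4286; K_W = (4C−1)/(4C−4)+0.615/C = 1.3576; K_s = 1+0.5/C = 1.1129
F_a = (F_max−F_min)/2 = 183 N; F_m = (F_max+F_min)/2 = 466 N
τ_a = K_W·8F_aD/(πd³) = 1.3576 × 42.117 = 57.179 MPa
τ_m = K_s·8F_mD/(πd³) = 1.1129 × 107.25 = 119.36 MPa
Goodman: 1/n_f = τ_a/S_se + τ_m/S_su = 57.179/450 + 119.36/1390 = 0.12706 + 0.08587 = 0.21293
n_f = 1/0.21293 = 4.696

4.70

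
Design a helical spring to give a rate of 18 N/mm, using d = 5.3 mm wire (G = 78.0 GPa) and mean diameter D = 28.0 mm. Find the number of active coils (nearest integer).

N_a = Gd⁴/(8D³k) = (78.0×10³ × 5.3⁴)/(8 × 28.0³ × 18)
    = 6.15458e+07 / 3.16109e+06 = 19.47 → 19 coils

19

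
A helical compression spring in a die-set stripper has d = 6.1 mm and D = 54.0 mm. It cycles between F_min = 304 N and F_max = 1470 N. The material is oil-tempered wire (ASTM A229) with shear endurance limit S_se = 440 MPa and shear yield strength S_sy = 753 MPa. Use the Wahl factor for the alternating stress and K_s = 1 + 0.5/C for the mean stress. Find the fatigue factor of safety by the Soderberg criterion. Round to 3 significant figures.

0.592

C = D/d = 54.0/6.1 = 8.8525; K_W = (4C−1)/(4C−4)+0.615/C = 1.1650; K_s = 1+0.5/C = 1.0565
F_a = (F_max−F_min)/2 = 583 N; F_m = (F_max+F_min)/2 = 887 N
τ_a = K_W·8F_aD/(πd³) = 1.1650 × 353.19 = 411.46 MPa
τ_m = K_s·8F_mD/(πd³) = 1.0565 × 537.36 = 567.71 MPa
Soderberg: 1/n_f = τ_a/S_se + τ_m/S_sy = 411.46/440 + 567.71/753 = 0.93515 + 0.75394 = 1.6891
n_f = 1/1.6891 = 0.592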